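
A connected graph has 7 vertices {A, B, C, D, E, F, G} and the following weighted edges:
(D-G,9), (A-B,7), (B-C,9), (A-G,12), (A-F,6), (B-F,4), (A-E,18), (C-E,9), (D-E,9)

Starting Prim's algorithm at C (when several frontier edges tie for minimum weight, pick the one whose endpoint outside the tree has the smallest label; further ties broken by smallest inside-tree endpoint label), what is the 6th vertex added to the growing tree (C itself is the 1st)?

Prim, starting at C.
Step 1: frontier [B-C 9, C-E 9] → take B-C (9); add B.
Step 2: frontier [B-F 4, A-B 7, C-E 9] → take B-F (4); add F.
Step 3: frontier [A-B 7, C-E 9, A-F 6] → take A-F (6); add A.
Step 4: frontier [A-G 12, A-E 18, C-E 9] → take C-E (9); add E.
Step 5: frontier [A-G 12, D-E 9] → take D-E (9); add D.
Step 6: frontier [A-G 12, D-G 9] → take D-G (9); add G.
Vertex order: C, B, F, A, E, D, G. The 6th vertex is D.

D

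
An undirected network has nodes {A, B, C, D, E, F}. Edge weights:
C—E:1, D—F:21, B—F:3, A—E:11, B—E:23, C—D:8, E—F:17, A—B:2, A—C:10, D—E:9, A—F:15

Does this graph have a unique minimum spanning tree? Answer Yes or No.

Kruskal's algorithm — process edges by increasing weight (ties by edge label):
C—E (1): add — endpoints in different components.
A—B (2): add — endpoints in different components.
B—F (3): add — endpoints in different components.
C—D (8): add — endpoints in different components.
D—E (9): skip — D and E already connected.
A—C (10): add — endpoints in different components.
Every non-tree edge has weight strictly greater than the heaviest edge on the tree path between its endpoints, so the MST is unique.

Yes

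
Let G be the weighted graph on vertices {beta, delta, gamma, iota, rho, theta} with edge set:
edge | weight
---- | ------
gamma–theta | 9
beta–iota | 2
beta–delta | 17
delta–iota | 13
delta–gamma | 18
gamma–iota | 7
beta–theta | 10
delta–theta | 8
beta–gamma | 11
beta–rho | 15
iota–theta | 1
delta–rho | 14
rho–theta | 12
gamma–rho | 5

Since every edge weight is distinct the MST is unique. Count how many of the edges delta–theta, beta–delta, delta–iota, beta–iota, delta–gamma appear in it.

Kruskal: consider edges lightest-first.
iota–theta (1): add — endpoints in different components.
beta–iota (2): add — endpoints in different components.
gamma–rho (5): add — endpoints in different components.
gamma–iota (7): add — endpoints in different components.
delta–theta (8): add — endpoints in different components.
MST edge set: {iota–theta, beta–iota, gamma–rho, gamma–iota, delta–theta}.
Of the listed edges, {delta–theta, beta–iota} are in the MST → 2.

2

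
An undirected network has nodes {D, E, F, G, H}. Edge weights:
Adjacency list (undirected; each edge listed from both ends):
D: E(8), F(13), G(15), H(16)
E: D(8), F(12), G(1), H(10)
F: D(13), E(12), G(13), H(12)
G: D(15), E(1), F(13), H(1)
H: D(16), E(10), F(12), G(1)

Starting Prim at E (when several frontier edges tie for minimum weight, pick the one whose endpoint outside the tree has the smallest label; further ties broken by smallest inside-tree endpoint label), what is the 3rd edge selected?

D-E

Prim, starting at E.
Step 1: frontier [E—G 1, D—E 8, E—H 10, E—F 12] → take E—G (1); add G.
Step 2: frontier [D—E 8, E—H 10, E—F 12, G—H 1, F—G 13, D—G 15] → take G—H (1); add H.
Step 3: frontier [D—E 8, E—F 12, F—G 13, D—G 15, F—H 12, D—H 16] → take D—E (8); add D.
Step 4: frontier [D—F 13, E—F 12, F—G 13, F—H 12] → take E—F (12); add F.
The 3rd edge added is D—E.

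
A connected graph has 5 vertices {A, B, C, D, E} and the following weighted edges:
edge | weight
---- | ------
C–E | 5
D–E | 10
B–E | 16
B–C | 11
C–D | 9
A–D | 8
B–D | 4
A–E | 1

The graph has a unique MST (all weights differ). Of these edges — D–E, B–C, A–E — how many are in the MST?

1

Sort edges by weight, then run Kruskal:
A–E (1): add. Components now {A,E} {B} {C} {D}
B–D (4): add. Components now {A,E} {B,D} {C}
C–E (5): add. Components now {A,C,E} {B,D}
A–D (8): add. Components now {A,B,C,D,E}
MST edge set: {A–E, B–D, C–E, A–D}.
Of the listed edges, {A–E} are in the MST → 1.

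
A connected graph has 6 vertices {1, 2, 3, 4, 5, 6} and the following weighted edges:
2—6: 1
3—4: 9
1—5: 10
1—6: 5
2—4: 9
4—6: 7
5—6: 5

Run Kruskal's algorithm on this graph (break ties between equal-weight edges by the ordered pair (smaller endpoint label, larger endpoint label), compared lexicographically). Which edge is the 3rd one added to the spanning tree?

5-6

Sort edges by weight, then run Kruskal:
2—6 (1): add — endpoints in different components.
1—6 (5): add — endpoints in different components.
5—6 (5): add — endpoints in different components.
4—6 (7): add — endpoints in different components.
2—4 (9): skip — 2 and 4 already connected.
3—4 (9): add — endpoints in different components.
The 3rd edge added is 5—6.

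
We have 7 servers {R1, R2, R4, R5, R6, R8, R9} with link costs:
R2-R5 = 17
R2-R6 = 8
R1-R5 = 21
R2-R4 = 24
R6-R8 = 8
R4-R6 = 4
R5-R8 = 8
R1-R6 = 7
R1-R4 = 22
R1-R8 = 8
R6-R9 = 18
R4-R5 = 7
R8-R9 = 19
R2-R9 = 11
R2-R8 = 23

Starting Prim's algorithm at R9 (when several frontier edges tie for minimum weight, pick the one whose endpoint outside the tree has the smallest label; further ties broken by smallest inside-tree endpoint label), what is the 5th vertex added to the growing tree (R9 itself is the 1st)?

Grow the tree from R9 using Prim:
Step 1: cheapest edge leaving the tree is R2-R9 (11); add R2.
Step 2: cheapest edge leaving the tree is R2-R6 (8); add R6.
Step 3: cheapest edge leaving the tree is R4-R6 (4); add R4.
Step 4: cheapest edge leaving the tree is R1-R6 (7); add R1.
Step 5: cheapest edge leaving the tree is R4-R5 (7); add R5.
Step 6: cheapest edge leaving the tree is R1-R8 (8); add R8.
Vertex order: R9, R2, R6, R4, R1, R5, R8. The 5th vertex is R1.

R1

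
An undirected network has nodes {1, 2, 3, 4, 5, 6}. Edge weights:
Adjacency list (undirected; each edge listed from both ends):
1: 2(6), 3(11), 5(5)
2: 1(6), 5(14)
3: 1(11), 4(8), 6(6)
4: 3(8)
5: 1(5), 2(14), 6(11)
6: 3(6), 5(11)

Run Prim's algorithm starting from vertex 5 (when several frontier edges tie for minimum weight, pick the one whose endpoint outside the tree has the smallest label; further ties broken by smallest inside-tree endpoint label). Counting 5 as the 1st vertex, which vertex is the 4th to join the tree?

Prim's algorithm from 5:
Step 1: frontier [1—5 5, 5—6 11, 2—5 14] → take 1—5 (5); add 1.
Step 2: frontier [1—2 6, 1—3 11, 5—6 11, 2—5 14] → take 1—2 (6); add 2.
Step 3: frontier [1—3 11, 5—6 11] → take 1—3 (11); add 3.
Step 4: frontier [3—6 6, 3—4 8, 5—6 11] → take 3—6 (6); add 6.
Step 5: frontier [3—4 8] → take 3—4 (8); add 4.
Vertex order: 5, 1, 2, 3, 6, 4. The 4th vertex is 3.

3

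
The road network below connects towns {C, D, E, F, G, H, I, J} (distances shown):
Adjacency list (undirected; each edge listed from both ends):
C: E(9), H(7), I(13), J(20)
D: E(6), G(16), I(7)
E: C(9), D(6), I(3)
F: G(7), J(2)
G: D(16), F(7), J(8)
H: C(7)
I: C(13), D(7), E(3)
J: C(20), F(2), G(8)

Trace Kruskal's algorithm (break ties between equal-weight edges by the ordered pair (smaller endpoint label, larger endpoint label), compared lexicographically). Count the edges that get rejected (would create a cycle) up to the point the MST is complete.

Kruskal: consider edges lightest-first.
F-J (2): add — endpoints in different components.
E-I (3): add — endpoints in different components.
D-E (6): add — endpoints in different components.
C-H (7): add — endpoints in different components.
D-I (7): skip — D and I already connected.
F-G (7): add — endpoints in different components.
G-J (8): skip — G and J already connected.
C-E (9): add — endpoints in different components.
C-I (13): skip — C and I already connected.
D-G (16): add — endpoints in different components.
Edges rejected before the tree was complete: 3.

3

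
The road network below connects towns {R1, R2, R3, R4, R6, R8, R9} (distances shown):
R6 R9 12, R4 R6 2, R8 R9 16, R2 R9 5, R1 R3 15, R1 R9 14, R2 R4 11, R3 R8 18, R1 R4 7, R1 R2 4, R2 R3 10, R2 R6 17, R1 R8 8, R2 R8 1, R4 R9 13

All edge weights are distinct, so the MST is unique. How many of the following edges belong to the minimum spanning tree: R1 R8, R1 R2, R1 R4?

Sort edges by weight, then run Kruskal:
R2 R8 (1): add. Components now {R2,R8} {R4} {R1} {R3} {R6} {R9}
R4 R6 (2): add. Components now {R2,R8} {R4,R6} {R1} {R3} {R9}
R1 R2 (4): add. Components now {R1,R2,R8} {R4,R6} {R3} {R9}
R2 R9 (5): add. Components now {R1,R2,R8,R9} {R4,R6} {R3}
R1 R4 (7): add. Components now {R1,R2,R4,R6,R8,R9} {R3}
R1 R8 (8): skip — R1 and R8 already connected.
R2 R3 (10): add. Components now {R1,R2,R3,R4,R6,R8,R9}
MST edge set: {R2 R8, R4 R6, R1 R2, R2 R9, R1 R4, R2 R3}.
Of the listed edges, {R1 R2, R1 R4} are in the MST → 2.

2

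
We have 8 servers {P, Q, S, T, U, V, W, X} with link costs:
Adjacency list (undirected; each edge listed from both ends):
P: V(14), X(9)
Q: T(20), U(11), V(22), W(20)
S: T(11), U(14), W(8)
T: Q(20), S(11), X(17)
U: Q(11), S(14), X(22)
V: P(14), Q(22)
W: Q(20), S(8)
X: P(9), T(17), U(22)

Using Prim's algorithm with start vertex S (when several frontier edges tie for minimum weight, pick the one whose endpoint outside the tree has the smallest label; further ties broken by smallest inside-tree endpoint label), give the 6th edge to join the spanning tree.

Prim, starting at S.
Step 1: frontier [S W 8, S T 11, S U 14] → take S W (8); add W.
Step 2: frontier [S T 11, S U 14, Q W 20] → take S T (11); add T.
Step 3: frontier [S U 14, T X 17, Q T 20, Q W 20] → take S U (14); add U.
Step 4: frontier [T X 17, Q T 20, Q U 11, U X 22, Q W 20] → take Q U (11); add Q.
Step 5: frontier [Q V 22, T X 17, U X 22] → take T X (17); add X.
Step 6: frontier [Q V 22, P X 9] → take P X (9); add P.
Step 7: frontier [P V 14, Q V 22] → take P V (14); add V.
The 6th edge added is P X.

P-X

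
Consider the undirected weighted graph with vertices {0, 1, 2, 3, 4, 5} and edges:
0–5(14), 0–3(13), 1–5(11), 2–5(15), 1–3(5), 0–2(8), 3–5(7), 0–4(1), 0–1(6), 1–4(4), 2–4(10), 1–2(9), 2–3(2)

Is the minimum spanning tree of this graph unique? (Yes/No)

Yes

Sort edges by weight, then run Kruskal:
0–4 (1): add — endpoints in different components.
2–3 (2): add — endpoints in different components.
1–4 (4): add — endpoints in different components.
1–3 (5): add — endpoints in different components.
0–1 (6): skip — 0 and 1 already connected.
3–5 (7): add — endpoints in different components.
Every non-tree edge has weight strictly greater than the heaviest edge on the tree path between its endpoints, so the MST is unique.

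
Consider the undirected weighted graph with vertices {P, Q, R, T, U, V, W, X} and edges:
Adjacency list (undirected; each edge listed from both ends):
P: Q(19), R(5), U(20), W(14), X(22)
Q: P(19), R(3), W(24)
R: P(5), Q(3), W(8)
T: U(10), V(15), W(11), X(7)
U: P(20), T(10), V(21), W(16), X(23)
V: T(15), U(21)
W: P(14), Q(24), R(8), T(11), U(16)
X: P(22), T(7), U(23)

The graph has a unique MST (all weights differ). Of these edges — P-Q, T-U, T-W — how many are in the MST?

2

Kruskal's algorithm — process edges by increasing weight (ties by edge label):
Q-R (3): add — endpoints in different components.
P-R (5): add — endpoints in different components.
T-X (7): add — endpoints in different components.
R-W (8): add — endpoints in different components.
T-U (10): add — endpoints in different components.
T-W (11): add — endpoints in different components.
P-W (14): skip — P and W already connected.
T-V (15): add — endpoints in different components.
MST edge set: {Q-R, P-R, T-X, R-W, T-U, T-W, T-V}.
Of the listed edges, {T-U, T-W} are in the MST → 2.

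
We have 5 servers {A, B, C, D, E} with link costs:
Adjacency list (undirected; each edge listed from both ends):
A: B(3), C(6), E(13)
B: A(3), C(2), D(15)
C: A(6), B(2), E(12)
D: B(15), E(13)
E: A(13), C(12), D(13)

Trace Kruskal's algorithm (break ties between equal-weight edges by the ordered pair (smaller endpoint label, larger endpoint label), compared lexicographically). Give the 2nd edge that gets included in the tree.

Kruskal: consider edges lightest-first.
B C (2): add — endpoints in different components.
A B (3): add — endpoints in different components.
A C (6): skip — A and C already connected.
C E (12): add — endpoints in different components.
A E (13): skip — A and E already connected.
D E (13): add — endpoints in different components.
The 2nd edge added is A B.

A-B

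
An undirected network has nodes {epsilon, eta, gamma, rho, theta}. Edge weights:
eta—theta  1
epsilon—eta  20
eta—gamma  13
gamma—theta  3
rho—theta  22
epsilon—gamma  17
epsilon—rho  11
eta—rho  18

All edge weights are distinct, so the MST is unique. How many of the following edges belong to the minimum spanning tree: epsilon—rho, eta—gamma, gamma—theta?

2

Kruskal's algorithm — process edges by increasing weight (ties by edge label):
eta—theta (1): add. Components now {rho} {eta,theta} {gamma} {epsilon}
gamma—theta (3): add. Components now {rho} {eta,gamma,theta} {epsilon}
epsilon—rho (11): add. Components now {epsilon,rho} {eta,gamma,theta}
eta—gamma (13): skip — eta and gamma already connected.
epsilon—gamma (17): add. Components now {epsilon,eta,gamma,rho,theta}
MST edge set: {eta—theta, gamma—theta, epsilon—rho, epsilon—gamma}.
Of the listed edges, {epsilon—rho, gamma—theta} are in the MST → 2.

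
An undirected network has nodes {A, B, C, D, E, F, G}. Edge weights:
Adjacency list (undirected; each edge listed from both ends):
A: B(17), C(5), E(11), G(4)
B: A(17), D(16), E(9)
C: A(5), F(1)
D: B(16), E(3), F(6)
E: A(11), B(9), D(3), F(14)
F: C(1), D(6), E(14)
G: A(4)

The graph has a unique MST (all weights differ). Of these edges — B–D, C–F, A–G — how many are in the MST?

Kruskal's algorithm — process edges by increasing weight (ties by edge label):
C–F (1): add. Components now {A} {B} {C,F} {D} {E} {G}
D–E (3): add. Components now {A} {B} {C,F} {D,E} {G}
A–G (4): add. Components now {A,G} {B} {C,F} {D,E}
A–C (5): add. Components now {A,C,F,G} {B} {D,E}
D–F (6): add. Components now {A,C,D,E,F,G} {B}
B–E (9): add. Components now {A,B,C,D,E,F,G}
MST edge set: {C–F, D–E, A–G, A–C, D–F, B–E}.
Of the listed edges, {C–F, A–G} are in the MST → 2.

2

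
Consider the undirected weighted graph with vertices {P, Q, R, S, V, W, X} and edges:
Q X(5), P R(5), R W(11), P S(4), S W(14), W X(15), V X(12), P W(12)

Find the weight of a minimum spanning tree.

Prim, starting at W.
Step 1: cheapest edge leaving the tree is R W (11); add R.
Step 2: cheapest edge leaving the tree is P R (5); add P.
Step 3: cheapest edge leaving the tree is P S (4); add S.
Step 4: cheapest edge leaving the tree is W X (15); add X.
Step 5: cheapest edge leaving the tree is Q X (5); add Q.
Step 6: cheapest edge leaving the tree is V X (12); add V.
MST edges: R W, P R, P S, W X, Q X, V X; total weight 11+5+4+15+5+12 = 52.

52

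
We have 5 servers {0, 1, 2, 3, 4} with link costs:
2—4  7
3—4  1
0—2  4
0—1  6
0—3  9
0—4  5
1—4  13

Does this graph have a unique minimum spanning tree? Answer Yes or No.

Kruskal's algorithm — process edges by increasing weight (ties by edge label):
3—4 (1): add. Components now {0} {1} {2} {3,4}
0—2 (4): add. Components now {0,2} {1} {3,4}
0—4 (5): add. Components now {0,2,3,4} {1}
0—1 (6): add. Components now {0,1,2,3,4}
Every non-tree edge has weight strictly greater than the heaviest edge on the tree path between its endpoints, so the MST is unique.

Yes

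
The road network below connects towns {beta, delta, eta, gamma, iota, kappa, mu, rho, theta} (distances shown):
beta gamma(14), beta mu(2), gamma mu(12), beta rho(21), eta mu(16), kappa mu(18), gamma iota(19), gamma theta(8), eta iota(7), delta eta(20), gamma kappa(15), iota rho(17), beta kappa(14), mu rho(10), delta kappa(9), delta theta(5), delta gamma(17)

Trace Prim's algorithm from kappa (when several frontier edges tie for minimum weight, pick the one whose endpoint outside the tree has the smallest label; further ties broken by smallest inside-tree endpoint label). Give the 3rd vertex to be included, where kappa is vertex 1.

theta

Prim's algorithm from kappa:
Step 1: cheapest edge leaving the tree is delta kappa (9); add delta.
Step 2: cheapest edge leaving the tree is delta theta (5); add theta.
Step 3: cheapest edge leaving the tree is gamma theta (8); add gamma.
Step 4: cheapest edge leaving the tree is gamma mu (12); add mu.
Step 5: cheapest edge leaving the tree is beta mu (2); add beta.
Step 6: cheapest edge leaving the tree is mu rho (10); add rho.
Step 7: cheapest edge leaving the tree is eta mu (16); add eta.
Step 8: cheapest edge leaving the tree is eta iota (7); add iota.
Vertex order: kappa, delta, theta, gamma, mu, beta, rho, eta, iota. The 3rd vertex is theta.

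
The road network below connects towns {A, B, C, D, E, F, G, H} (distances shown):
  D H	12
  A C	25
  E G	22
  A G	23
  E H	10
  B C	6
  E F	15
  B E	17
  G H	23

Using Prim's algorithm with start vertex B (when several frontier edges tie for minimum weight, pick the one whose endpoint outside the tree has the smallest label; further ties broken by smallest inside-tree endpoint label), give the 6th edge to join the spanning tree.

Prim, starting at B.
Step 1: cheapest edge leaving the tree is B C (6); add C.
Step 2: cheapest edge leaving the tree is B E (17); add E.
Step 3: cheapest edge leaving the tree is E H (10); add H.
Step 4: cheapest edge leaving the tree is D H (12); add D.
Step 5: cheapest edge leaving the tree is E F (15); add F.
Step 6: cheapest edge leaving the tree is E G (22); add G.
Step 7: cheapest edge leaving the tree is A G (23); add A.
The 6th edge added is E G.

E-G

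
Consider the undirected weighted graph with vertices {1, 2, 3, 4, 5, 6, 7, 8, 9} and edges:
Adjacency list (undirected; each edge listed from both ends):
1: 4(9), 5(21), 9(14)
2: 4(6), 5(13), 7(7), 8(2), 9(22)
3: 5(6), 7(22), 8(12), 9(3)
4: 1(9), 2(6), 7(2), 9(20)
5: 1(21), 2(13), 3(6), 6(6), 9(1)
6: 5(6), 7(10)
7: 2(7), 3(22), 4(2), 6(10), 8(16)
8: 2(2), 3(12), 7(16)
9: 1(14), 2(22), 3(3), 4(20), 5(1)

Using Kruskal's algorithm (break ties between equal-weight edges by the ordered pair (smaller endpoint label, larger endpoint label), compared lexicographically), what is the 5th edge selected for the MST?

Sort edges by weight, then run Kruskal:
5 9 (1): add — endpoints in different components.
2 8 (2): add — endpoints in different components.
4 7 (2): add — endpoints in different components.
3 9 (3): add — endpoints in different components.
2 4 (6): add — endpoints in different components.
3 5 (6): skip — 3 and 5 already connected.
5 6 (6): add — endpoints in different components.
2 7 (7): skip — 2 and 7 already connected.
1 4 (9): add — endpoints in different components.
6 7 (10): add — endpoints in different components.
The 5th edge added is 2 4.

2-4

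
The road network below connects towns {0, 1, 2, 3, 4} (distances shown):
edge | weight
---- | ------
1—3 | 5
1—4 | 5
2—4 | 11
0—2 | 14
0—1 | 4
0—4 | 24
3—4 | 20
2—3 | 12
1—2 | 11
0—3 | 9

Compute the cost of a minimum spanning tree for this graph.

Prim, starting at 4.
Step 1: frontier [1—4 5, 2—4 11, 3—4 20, 0—4 24] → take 1—4 (5); add 1.
Step 2: frontier [0—1 4, 1—3 5, 1—2 11, 2—4 11, 3—4 20, 0—4 24] → take 0—1 (4); add 0.
Step 3: frontier [0—3 9, 0—2 14, 1—3 5, 1—2 11, 2—4 11, 3—4 20] → take 1—3 (5); add 3.
Step 4: frontier [0—2 14, 1—2 11, 2—3 12, 2—4 11] → take 1—2 (11); add 2.
MST edges: 1—4, 0—1, 1—3, 1—2; total weight 5+4+5+11 = 25.

25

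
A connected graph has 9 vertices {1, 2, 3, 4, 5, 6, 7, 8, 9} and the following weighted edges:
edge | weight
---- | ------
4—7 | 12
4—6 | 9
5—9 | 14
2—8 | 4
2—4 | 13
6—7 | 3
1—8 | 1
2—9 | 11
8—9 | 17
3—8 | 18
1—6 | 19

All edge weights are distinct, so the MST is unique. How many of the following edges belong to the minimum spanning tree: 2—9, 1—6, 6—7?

2

Sort edges by weight, then run Kruskal:
1—8 (1): add — endpoints in different components.
6—7 (3): add — endpoints in different components.
2—8 (4): add — endpoints in different components.
4—6 (9): add — endpoints in different components.
2—9 (11): add — endpoints in different components.
4—7 (12): skip — 4 and 7 already connected.
2—4 (13): add — endpoints in different components.
5—9 (14): add — endpoints in different components.
8—9 (17): skip — 8 and 9 already connected.
3—8 (18): add — endpoints in different components.
MST edge set: {1—8, 6—7, 2—8, 4—6, 2—9, 2—4, 5—9, 3—8}.
Of the listed edges, {2—9, 6—7} are in the MST → 2.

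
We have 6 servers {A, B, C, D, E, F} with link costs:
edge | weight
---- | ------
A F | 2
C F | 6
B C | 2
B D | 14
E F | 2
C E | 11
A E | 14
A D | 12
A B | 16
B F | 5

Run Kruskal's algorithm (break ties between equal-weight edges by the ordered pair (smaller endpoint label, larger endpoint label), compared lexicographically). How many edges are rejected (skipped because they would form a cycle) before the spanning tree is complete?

2

Sort edges by weight, then run Kruskal:
A F (2): add — endpoints in different components.
B C (2): add — endpoints in different components.
E F (2): add — endpoints in different components.
B F (5): add — endpoints in different components.
C F (6): skip — C and F already connected.
C E (11): skip — C and E already connected.
A D (12): add — endpoints in different components.
Edges rejected before the tree was complete: 2.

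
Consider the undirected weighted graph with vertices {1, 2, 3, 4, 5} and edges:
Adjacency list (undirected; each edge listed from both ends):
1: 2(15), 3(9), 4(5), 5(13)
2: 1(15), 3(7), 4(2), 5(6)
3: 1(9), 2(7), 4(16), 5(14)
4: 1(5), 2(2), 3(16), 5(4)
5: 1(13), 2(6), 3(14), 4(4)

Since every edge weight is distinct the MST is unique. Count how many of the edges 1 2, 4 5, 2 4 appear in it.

2

Sort edges by weight, then run Kruskal:
2 4 (2): add. Components now {1} {2,4} {3} {5}
4 5 (4): add. Components now {1} {2,4,5} {3}
1 4 (5): add. Components now {1,2,4,5} {3}
2 5 (6): skip — 2 and 5 already connected.
2 3 (7): add. Components now {1,2,3,4,5}
MST edge set: {2 4, 4 5, 1 4, 2 3}.
Of the listed edges, {4 5, 2 4} are in the MST → 2.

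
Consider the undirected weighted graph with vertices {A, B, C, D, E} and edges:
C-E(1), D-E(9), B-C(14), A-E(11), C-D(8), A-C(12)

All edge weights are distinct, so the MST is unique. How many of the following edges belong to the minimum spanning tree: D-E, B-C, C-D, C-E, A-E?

Kruskal's algorithm — process edges by increasing weight (ties by edge label):
C-E (1): add. Components now {A} {B} {C,E} {D}
C-D (8): add. Components now {A} {B} {C,D,E}
D-E (9): skip — D and E already connected.
A-E (11): add. Components now {A,C,D,E} {B}
A-C (12): skip — A and C already connected.
B-C (14): add. Components now {A,B,C,D,E}
MST edge set: {C-E, C-D, A-E, B-C}.
Of the listed edges, {B-C, C-D, C-E, A-E} are in the MST → 4.

4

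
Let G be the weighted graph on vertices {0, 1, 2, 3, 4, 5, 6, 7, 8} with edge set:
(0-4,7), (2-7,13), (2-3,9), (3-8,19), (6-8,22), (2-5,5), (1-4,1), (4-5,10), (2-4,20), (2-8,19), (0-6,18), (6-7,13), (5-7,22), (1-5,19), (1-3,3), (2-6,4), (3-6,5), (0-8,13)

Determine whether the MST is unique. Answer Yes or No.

No

Kruskal: consider edges lightest-first.
1-4 (1): add — endpoints in different components.
1-3 (3): add — endpoints in different components.
2-6 (4): add — endpoints in different components.
2-5 (5): add — endpoints in different components.
3-6 (5): add — endpoints in different components.
0-4 (7): add — endpoints in different components.
2-3 (9): skip — 2 and 3 already connected.
4-5 (10): skip — 4 and 5 already connected.
0-8 (13): add — endpoints in different components.
2-7 (13): add — endpoints in different components.
Non-tree edge 6-7 has weight 13, equal to the heaviest edge on its tree cycle — swapping gives another MST of the same weight. Not unique.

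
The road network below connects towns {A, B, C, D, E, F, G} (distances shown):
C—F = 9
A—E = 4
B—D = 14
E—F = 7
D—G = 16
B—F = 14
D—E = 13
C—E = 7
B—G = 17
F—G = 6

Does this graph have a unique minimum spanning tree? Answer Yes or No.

Kruskal's algorithm — process edges by increasing weight (ties by edge label):
A—E (4): add — endpoints in different components.
F—G (6): add — endpoints in different components.
C—E (7): add — endpoints in different components.
E—F (7): add — endpoints in different components.
C—F (9): skip — C and F already connected.
D—E (13): add — endpoints in different components.
B—D (14): add — endpoints in different components.
Non-tree edge B—F has weight 14, equal to the heaviest edge on its tree cycle — swapping gives another MST of the same weight. Not unique.

No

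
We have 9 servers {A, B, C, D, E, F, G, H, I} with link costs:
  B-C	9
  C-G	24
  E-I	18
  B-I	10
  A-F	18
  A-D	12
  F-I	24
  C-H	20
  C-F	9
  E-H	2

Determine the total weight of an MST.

102

Kruskal: consider edges lightest-first.
E-H (2): add — endpoints in different components.
B-C (9): add — endpoints in different components.
C-F (9): add — endpoints in different components.
B-I (10): add — endpoints in different components.
A-D (12): add — endpoints in different components.
A-F (18): add — endpoints in different components.
E-I (18): add — endpoints in different components.
C-H (20): skip — C and H already connected.
C-G (24): add — endpoints in different components.
MST edges: E-H, B-C, C-F, B-I, A-D, A-F, E-I, C-G; total weight 2+9+9+10+12+18+18+24 = 102.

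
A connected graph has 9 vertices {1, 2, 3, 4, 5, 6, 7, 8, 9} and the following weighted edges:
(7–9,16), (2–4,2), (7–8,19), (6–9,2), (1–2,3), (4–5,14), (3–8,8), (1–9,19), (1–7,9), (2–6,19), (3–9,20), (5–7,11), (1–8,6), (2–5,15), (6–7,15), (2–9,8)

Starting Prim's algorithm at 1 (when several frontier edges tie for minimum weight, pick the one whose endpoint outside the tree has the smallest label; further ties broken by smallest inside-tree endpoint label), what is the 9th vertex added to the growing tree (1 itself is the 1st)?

5

Prim's algorithm from 1:
Step 1: cheapest edge leaving the tree is 1–2 (3); add 2.
Step 2: cheapest edge leaving the tree is 2–4 (2); add 4.
Step 3: cheapest edge leaving the tree is 1–8 (6); add 8.
Step 4: cheapest edge leaving the tree is 3–8 (8); add 3.
Step 5: cheapest edge leaving the tree is 2–9 (8); add 9.
Step 6: cheapest edge leaving the tree is 6–9 (2); add 6.
Step 7: cheapest edge leaving the tree is 1–7 (9); add 7.
Step 8: cheapest edge leaving the tree is 5–7 (11); add 5.
Vertex order: 1, 2, 4, 8, 3, 9, 6, 7, 5. The 9th vertex is 5.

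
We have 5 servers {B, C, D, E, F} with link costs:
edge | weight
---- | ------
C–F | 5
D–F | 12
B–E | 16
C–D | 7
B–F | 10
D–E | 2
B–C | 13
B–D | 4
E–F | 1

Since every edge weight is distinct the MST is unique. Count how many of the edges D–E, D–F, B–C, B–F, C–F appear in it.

2

Kruskal: consider edges lightest-first.
E–F (1): add. Components now {B} {C} {D} {E,F}
D–E (2): add. Components now {B} {C} {D,E,F}
B–D (4): add. Components now {B,D,E,F} {C}
C–F (5): add. Components now {B,C,D,E,F}
MST edge set: {E–F, D–E, B–D, C–F}.
Of the listed edges, {D–E, C–F} are in the MST → 2.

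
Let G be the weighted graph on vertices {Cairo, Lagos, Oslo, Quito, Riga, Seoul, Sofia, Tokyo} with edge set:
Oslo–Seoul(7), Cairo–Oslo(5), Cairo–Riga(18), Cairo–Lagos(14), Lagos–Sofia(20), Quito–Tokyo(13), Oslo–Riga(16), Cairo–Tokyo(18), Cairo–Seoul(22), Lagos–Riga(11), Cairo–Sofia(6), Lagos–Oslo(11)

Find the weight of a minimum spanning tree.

Kruskal's algorithm — process edges by increasing weight (ties by edge label):
Cairo–Oslo (5): add — endpoints in different components.
Cairo–Sofia (6): add — endpoints in different components.
Oslo–Seoul (7): add — endpoints in different components.
Lagos–Oslo (11): add — endpoints in different components.
Lagos–Riga (11): add — endpoints in different components.
Quito–Tokyo (13): add — endpoints in different components.
Cairo–Lagos (14): skip — Cairo and Lagos already connected.
Oslo–Riga (16): skip — Riga and Oslo already connected.
Cairo–Riga (18): skip — Cairo and Riga already connected.
Cairo–Tokyo (18): add — endpoints in different components.
MST edges: Cairo–Oslo, Cairo–Sofia, Oslo–Seoul, Lagos–Oslo, Lagos–Riga, Quito–Tokyo, Cairo–Tokyo; total weight 5+6+7+11+11+13+18 = 71.

71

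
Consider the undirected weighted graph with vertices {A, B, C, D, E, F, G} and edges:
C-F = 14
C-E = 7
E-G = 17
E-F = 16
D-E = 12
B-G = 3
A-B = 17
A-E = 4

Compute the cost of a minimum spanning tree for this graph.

Kruskal's algorithm — process edges by increasing weight (ties by edge label):
B-G (3): add — endpoints in different components.
A-E (4): add — endpoints in different components.
C-E (7): add — endpoints in different components.
D-E (12): add — endpoints in different components.
C-F (14): add — endpoints in different components.
E-F (16): skip — E and F already connected.
A-B (17): add — endpoints in different components.
MST edges: B-G, A-E, C-E, D-E, C-F, A-B; total weight 3+4+7+12+14+17 = 57.

57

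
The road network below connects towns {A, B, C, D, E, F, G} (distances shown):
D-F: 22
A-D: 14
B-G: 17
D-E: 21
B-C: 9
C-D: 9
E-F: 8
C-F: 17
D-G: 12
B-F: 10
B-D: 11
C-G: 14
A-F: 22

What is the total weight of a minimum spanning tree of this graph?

62

Prim, starting at B.
Step 1: frontier [B-C 9, B-F 10, B-D 11, B-G 17] → take B-C (9); add C.
Step 2: frontier [B-F 10, B-D 11, B-G 17, C-D 9, C-G 14, C-F 17] → take C-D (9); add D.
Step 3: frontier [B-F 10, B-G 17, C-G 14, C-F 17, D-G 12, A-D 14, D-E 21, D-F 22] → take B-F (10); add F.
Step 4: frontier [B-G 17, C-G 14, D-G 12, A-D 14, D-E 21, E-F 8, A-F 22] → take E-F (8); add E.
Step 5: frontier [B-G 17, C-G 14, D-G 12, A-D 14, A-F 22] → take D-G (12); add G.
Step 6: frontier [A-D 14, A-F 22] → take A-D (14); add A.
MST edges: B-C, C-D, B-F, E-F, D-G, A-D; total weight 9+9+10+8+12+14 = 62.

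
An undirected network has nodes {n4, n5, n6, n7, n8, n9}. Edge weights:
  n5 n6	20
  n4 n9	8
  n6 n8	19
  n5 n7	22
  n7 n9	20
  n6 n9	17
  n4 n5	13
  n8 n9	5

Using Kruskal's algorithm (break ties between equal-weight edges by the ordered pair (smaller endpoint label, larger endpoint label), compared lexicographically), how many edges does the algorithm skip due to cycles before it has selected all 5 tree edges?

Kruskal's algorithm — process edges by increasing weight (ties by edge label):
n8 n9 (5): add — endpoints in different components.
n4 n9 (8): add — endpoints in different components.
n4 n5 (13): add — endpoints in different components.
n6 n9 (17): add — endpoints in different components.
n6 n8 (19): skip — n8 and n6 already connected.
n5 n6 (20): skip — n5 and n6 already connected.
n7 n9 (20): add — endpoints in different components.
Edges rejected before the tree was complete: 2.

2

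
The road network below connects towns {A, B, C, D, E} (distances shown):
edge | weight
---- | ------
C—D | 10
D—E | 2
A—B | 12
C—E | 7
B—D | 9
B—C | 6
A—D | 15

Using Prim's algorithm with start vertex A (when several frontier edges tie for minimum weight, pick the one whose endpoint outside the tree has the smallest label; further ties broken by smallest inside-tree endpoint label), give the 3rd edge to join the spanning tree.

C-E

Grow the tree from A using Prim:
Step 1: frontier [A—B 12, A—D 15] → take A—B (12); add B.
Step 2: frontier [A—D 15, B—C 6, B—D 9] → take B—C (6); add C.
Step 3: frontier [A—D 15, B—D 9, C—E 7, C—D 10] → take C—E (7); add E.
Step 4: frontier [A—D 15, B—D 9, C—D 10, D—E 2] → take D—E (2); add D.
The 3rd edge added is C—E.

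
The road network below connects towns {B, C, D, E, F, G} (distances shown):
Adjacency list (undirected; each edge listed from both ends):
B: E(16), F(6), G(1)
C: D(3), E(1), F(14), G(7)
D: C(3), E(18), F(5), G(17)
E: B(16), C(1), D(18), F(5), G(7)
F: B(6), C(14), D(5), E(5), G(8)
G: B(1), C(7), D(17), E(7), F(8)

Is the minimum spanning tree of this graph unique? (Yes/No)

No

Sort edges by weight, then run Kruskal:
B-G (1): add. Components now {B,G} {C} {D} {E} {F}
C-E (1): add. Components now {B,G} {C,E} {D} {F}
C-D (3): add. Components now {B,G} {C,D,E} {F}
D-F (5): add. Components now {B,G} {C,D,E,F}
E-F (5): skip — E and F already connected.
B-F (6): add. Components now {B,C,D,E,F,G}
Non-tree edge E-F has weight 5, equal to the heaviest edge on its tree cycle — swapping gives another MST of the same weight. Not unique.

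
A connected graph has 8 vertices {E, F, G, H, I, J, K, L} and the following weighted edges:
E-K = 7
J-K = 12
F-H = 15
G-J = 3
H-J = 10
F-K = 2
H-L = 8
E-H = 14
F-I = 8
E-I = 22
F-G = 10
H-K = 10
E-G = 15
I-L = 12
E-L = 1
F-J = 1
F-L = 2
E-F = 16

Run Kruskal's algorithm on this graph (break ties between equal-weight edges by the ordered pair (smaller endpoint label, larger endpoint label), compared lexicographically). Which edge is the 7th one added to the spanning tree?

H-L

Sort edges by weight, then run Kruskal:
E-L (1): add — endpoints in different components.
F-J (1): add — endpoints in different components.
F-K (2): add — endpoints in different components.
F-L (2): add — endpoints in different components.
G-J (3): add — endpoints in different components.
E-K (7): skip — E and K already connected.
F-I (8): add — endpoints in different components.
H-L (8): add — endpoints in different components.
The 7th edge added is H-L.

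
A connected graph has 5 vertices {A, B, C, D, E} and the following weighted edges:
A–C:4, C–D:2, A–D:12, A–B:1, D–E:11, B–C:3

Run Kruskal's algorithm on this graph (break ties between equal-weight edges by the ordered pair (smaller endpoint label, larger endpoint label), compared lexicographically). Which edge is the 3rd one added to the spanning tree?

Kruskal: consider edges lightest-first.
A–B (1): add — endpoints in different components.
C–D (2): add — endpoints in different components.
B–C (3): add — endpoints in different components.
A–C (4): skip — A and C already connected.
D–E (11): add — endpoints in different components.
The 3rd edge added is B–C.

B-C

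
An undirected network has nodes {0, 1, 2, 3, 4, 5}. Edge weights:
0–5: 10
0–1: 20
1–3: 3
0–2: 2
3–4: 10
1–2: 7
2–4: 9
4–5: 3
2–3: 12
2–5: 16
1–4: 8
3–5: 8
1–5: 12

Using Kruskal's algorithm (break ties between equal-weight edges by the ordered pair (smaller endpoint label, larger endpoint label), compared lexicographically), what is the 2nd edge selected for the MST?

Kruskal's algorithm — process edges by increasing weight (ties by edge label):
0–2 (2): add — endpoints in different components.
1–3 (3): add — endpoints in different components.
4–5 (3): add — endpoints in different components.
1–2 (7): add — endpoints in different components.
1–4 (8): add — endpoints in different components.
The 2nd edge added is 1–3.

1-3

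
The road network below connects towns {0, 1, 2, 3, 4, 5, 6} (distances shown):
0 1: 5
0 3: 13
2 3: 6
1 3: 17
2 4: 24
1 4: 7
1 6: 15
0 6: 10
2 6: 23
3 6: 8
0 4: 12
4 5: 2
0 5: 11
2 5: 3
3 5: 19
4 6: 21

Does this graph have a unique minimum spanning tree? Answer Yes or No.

Sort edges by weight, then run Kruskal:
4 5 (2): add — endpoints in different components.
2 5 (3): add — endpoints in different components.
0 1 (5): add — endpoints in different components.
2 3 (6): add — endpoints in different components.
1 4 (7): add — endpoints in different components.
3 6 (8): add — endpoints in different components.
Every non-tree edge has weight strictly greater than the heaviest edge on the tree path between its endpoints, so the MST is unique.

Yes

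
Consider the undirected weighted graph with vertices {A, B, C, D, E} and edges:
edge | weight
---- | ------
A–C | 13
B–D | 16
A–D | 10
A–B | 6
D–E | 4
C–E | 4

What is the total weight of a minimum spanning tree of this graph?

Prim, starting at A.
Step 1: cheapest edge leaving the tree is A–B (6); add B.
Step 2: cheapest edge leaving the tree is A–D (10); add D.
Step 3: cheapest edge leaving the tree is D–E (4); add E.
Step 4: cheapest edge leaving the tree is C–E (4); add C.
MST edges: A–B, A–D, D–E, C–E; total weight 6+10+4+4 = 24.

24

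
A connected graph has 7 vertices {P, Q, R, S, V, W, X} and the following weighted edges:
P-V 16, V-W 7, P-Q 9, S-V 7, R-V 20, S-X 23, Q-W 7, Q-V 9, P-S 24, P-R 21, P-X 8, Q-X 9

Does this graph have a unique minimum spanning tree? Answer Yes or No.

No

Kruskal: consider edges lightest-first.
Q-W (7): add. Components now {Q,W} {X} {P} {S} {V} {R}
S-V (7): add. Components now {Q,W} {X} {P} {S,V} {R}
V-W (7): add. Components now {Q,S,V,W} {X} {P} {R}
P-X (8): add. Components now {Q,S,V,W} {P,X} {R}
P-Q (9): add. Components now {P,Q,S,V,W,X} {R}
Q-V (9): skip — V and Q already connected.
Q-X (9): skip — X and Q already connected.
P-V (16): skip — P and V already connected.
R-V (20): add. Components now {P,Q,R,S,V,W,X}
Non-tree edge Q-X has weight 9, equal to the heaviest edge on its tree cycle — swapping gives another MST of the same weight. Not unique.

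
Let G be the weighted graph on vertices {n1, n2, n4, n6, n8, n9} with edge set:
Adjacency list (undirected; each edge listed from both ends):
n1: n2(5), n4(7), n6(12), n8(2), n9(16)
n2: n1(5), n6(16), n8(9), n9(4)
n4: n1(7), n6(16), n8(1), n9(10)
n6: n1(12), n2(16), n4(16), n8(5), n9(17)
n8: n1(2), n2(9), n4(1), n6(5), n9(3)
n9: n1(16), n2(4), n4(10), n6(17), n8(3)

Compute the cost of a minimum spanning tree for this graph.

Kruskal's algorithm — process edges by increasing weight (ties by edge label):
n4–n8 (1): add. Components now {n1} {n6} {n2} {n4,n8} {n9}
n1–n8 (2): add. Components now {n1,n4,n8} {n6} {n2} {n9}
n8–n9 (3): add. Components now {n1,n4,n8,n9} {n6} {n2}
n2–n9 (4): add. Components now {n1,n2,n4,n8,n9} {n6}
n1–n2 (5): skip — n1 and n2 already connected.
n6–n8 (5): add. Components now {n1,n2,n4,n6,n8,n9}
MST edges: n4–n8, n1–n8, n8–n9, n2–n9, n6–n8; total weight 1+2+3+4+5 = 15.

15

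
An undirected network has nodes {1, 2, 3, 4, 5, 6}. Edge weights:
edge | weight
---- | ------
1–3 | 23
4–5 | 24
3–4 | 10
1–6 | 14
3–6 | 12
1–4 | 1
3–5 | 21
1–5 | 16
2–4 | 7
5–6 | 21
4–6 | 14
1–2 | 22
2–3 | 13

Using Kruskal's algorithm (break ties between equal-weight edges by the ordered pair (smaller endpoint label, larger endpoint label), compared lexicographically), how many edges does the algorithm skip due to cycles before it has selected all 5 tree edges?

3

Kruskal: consider edges lightest-first.
1–4 (1): add — endpoints in different components.
2–4 (7): add — endpoints in different components.
3–4 (10): add — endpoints in different components.
3–6 (12): add — endpoints in different components.
2–3 (13): skip — 2 and 3 already connected.
1–6 (14): skip — 1 and 6 already connected.
4–6 (14): skip — 4 and 6 already connected.
1–5 (16): add — endpoints in different components.
Edges rejected before the tree was complete: 3.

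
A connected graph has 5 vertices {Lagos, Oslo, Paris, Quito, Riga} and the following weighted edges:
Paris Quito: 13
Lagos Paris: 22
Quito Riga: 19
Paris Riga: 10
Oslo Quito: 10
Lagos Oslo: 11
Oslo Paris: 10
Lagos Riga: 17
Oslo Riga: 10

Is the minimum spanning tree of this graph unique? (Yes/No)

No

Kruskal: consider edges lightest-first.
Oslo Paris (10): add — endpoints in different components.
Oslo Quito (10): add — endpoints in different components.
Oslo Riga (10): add — endpoints in different components.
Paris Riga (10): skip — Paris and Riga already connected.
Lagos Oslo (11): add — endpoints in different components.
Non-tree edge Paris Riga has weight 10, equal to the heaviest edge on its tree cycle — swapping gives another MST of the same weight. Not unique.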